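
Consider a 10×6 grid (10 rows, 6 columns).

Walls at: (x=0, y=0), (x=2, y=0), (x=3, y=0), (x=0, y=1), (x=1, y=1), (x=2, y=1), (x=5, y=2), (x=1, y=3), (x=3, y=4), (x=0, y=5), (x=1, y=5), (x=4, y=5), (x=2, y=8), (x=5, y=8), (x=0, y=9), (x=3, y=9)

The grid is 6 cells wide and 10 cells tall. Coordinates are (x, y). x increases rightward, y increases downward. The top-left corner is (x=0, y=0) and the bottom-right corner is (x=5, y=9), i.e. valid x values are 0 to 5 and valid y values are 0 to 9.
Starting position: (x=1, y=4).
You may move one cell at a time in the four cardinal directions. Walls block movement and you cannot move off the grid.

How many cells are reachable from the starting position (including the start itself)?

BFS flood-fill from (x=1, y=4):
  Distance 0: (x=1, y=4)
  Distance 1: (x=0, y=4), (x=2, y=4)
  Distance 2: (x=0, y=3), (x=2, y=3), (x=2, y=5)
  Distance 3: (x=0, y=2), (x=2, y=2), (x=3, y=3), (x=3, y=5), (x=2, y=6)
  Distance 4: (x=1, y=2), (x=3, y=2), (x=4, y=3), (x=1, y=6), (x=3, y=6), (x=2, y=7)
  Distance 5: (x=3, y=1), (x=4, y=2), (x=5, y=3), (x=4, y=4), (x=0, y=6), (x=4, y=6), (x=1, y=7), (x=3, y=7)
  Distance 6: (x=4, y=1), (x=5, y=4), (x=5, y=6), (x=0, y=7), (x=4, y=7), (x=1, y=8), (x=3, y=8)
  Distance 7: (x=4, y=0), (x=5, y=1), (x=5, y=5), (x=5, y=7), (x=0, y=8), (x=4, y=8), (x=1, y=9)
  Distance 8: (x=5, y=0), (x=2, y=9), (x=4, y=9)
  Distance 9: (x=5, y=9)
Total reachable: 43 (grid has 44 open cells total)

Answer: Reachable cells: 43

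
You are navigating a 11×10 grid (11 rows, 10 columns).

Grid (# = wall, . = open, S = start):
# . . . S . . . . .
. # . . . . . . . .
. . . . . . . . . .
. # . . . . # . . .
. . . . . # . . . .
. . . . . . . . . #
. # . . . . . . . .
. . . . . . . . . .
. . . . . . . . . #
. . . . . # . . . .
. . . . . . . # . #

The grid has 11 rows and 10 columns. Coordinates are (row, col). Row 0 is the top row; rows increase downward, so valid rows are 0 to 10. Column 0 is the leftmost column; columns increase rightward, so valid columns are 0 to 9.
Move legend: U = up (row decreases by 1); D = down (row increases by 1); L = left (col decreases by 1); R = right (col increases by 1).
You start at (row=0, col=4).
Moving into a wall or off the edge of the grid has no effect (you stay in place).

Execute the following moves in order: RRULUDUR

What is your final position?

Answer: Final position: (row=0, col=6)

Derivation:
Start: (row=0, col=4)
  R (right): (row=0, col=4) -> (row=0, col=5)
  R (right): (row=0, col=5) -> (row=0, col=6)
  U (up): blocked, stay at (row=0, col=6)
  L (left): (row=0, col=6) -> (row=0, col=5)
  U (up): blocked, stay at (row=0, col=5)
  D (down): (row=0, col=5) -> (row=1, col=5)
  U (up): (row=1, col=5) -> (row=0, col=5)
  R (right): (row=0, col=5) -> (row=0, col=6)
Final: (row=0, col=6)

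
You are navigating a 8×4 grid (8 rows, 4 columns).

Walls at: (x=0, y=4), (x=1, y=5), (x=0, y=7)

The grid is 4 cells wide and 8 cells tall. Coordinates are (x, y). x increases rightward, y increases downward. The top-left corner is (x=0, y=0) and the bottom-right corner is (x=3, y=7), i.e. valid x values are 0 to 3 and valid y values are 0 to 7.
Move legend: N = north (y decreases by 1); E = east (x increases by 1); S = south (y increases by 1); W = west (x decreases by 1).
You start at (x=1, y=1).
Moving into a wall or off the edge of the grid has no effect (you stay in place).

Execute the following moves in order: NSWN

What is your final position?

Answer: Final position: (x=0, y=0)

Derivation:
Start: (x=1, y=1)
  N (north): (x=1, y=1) -> (x=1, y=0)
  S (south): (x=1, y=0) -> (x=1, y=1)
  W (west): (x=1, y=1) -> (x=0, y=1)
  N (north): (x=0, y=1) -> (x=0, y=0)
Final: (x=0, y=0)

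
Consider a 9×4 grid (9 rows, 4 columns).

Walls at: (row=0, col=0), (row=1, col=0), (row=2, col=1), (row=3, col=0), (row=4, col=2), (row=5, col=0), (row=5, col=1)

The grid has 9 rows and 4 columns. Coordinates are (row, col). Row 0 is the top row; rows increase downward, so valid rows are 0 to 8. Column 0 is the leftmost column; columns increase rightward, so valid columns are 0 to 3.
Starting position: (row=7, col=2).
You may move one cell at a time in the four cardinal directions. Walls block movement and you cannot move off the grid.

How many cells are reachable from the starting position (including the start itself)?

Answer: Reachable cells: 28

Derivation:
BFS flood-fill from (row=7, col=2):
  Distance 0: (row=7, col=2)
  Distance 1: (row=6, col=2), (row=7, col=1), (row=7, col=3), (row=8, col=2)
  Distance 2: (row=5, col=2), (row=6, col=1), (row=6, col=3), (row=7, col=0), (row=8, col=1), (row=8, col=3)
  Distance 3: (row=5, col=3), (row=6, col=0), (row=8, col=0)
  Distance 4: (row=4, col=3)
  Distance 5: (row=3, col=3)
  Distance 6: (row=2, col=3), (row=3, col=2)
  Distance 7: (row=1, col=3), (row=2, col=2), (row=3, col=1)
  Distance 8: (row=0, col=3), (row=1, col=2), (row=4, col=1)
  Distance 9: (row=0, col=2), (row=1, col=1), (row=4, col=0)
  Distance 10: (row=0, col=1)
Total reachable: 28 (grid has 29 open cells total)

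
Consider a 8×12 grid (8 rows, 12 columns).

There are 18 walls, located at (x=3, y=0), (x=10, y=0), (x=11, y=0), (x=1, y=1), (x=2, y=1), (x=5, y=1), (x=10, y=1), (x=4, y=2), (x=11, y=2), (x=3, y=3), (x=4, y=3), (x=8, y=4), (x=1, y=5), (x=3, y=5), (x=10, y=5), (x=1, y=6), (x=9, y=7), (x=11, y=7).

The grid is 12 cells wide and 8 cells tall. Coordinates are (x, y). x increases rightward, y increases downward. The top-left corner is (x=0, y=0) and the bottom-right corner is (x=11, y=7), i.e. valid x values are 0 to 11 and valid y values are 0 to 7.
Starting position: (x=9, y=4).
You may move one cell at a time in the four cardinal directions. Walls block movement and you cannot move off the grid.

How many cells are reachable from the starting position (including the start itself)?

BFS flood-fill from (x=9, y=4):
  Distance 0: (x=9, y=4)
  Distance 1: (x=9, y=3), (x=10, y=4), (x=9, y=5)
  Distance 2: (x=9, y=2), (x=8, y=3), (x=10, y=3), (x=11, y=4), (x=8, y=5), (x=9, y=6)
  Distance 3: (x=9, y=1), (x=8, y=2), (x=10, y=2), (x=7, y=3), (x=11, y=3), (x=7, y=5), (x=11, y=5), (x=8, y=6), (x=10, y=6)
  Distance 4: (x=9, y=0), (x=8, y=1), (x=7, y=2), (x=6, y=3), (x=7, y=4), (x=6, y=5), (x=7, y=6), (x=11, y=6), (x=8, y=7), (x=10, y=7)
  Distance 5: (x=8, y=0), (x=7, y=1), (x=6, y=2), (x=5, y=3), (x=6, y=4), (x=5, y=5), (x=6, y=6), (x=7, y=7)
  Distance 6: (x=7, y=0), (x=6, y=1), (x=5, y=2), (x=5, y=4), (x=4, y=5), (x=5, y=6), (x=6, y=7)
  Distance 7: (x=6, y=0), (x=4, y=4), (x=4, y=6), (x=5, y=7)
  Distance 8: (x=5, y=0), (x=3, y=4), (x=3, y=6), (x=4, y=7)
  Distance 9: (x=4, y=0), (x=2, y=4), (x=2, y=6), (x=3, y=7)
  Distance 10: (x=4, y=1), (x=2, y=3), (x=1, y=4), (x=2, y=5), (x=2, y=7)
  Distance 11: (x=3, y=1), (x=2, y=2), (x=1, y=3), (x=0, y=4), (x=1, y=7)
  Distance 12: (x=1, y=2), (x=3, y=2), (x=0, y=3), (x=0, y=5), (x=0, y=7)
  Distance 13: (x=0, y=2), (x=0, y=6)
  Distance 14: (x=0, y=1)
  Distance 15: (x=0, y=0)
  Distance 16: (x=1, y=0)
  Distance 17: (x=2, y=0)
Total reachable: 77 (grid has 78 open cells total)

Answer: Reachable cells: 77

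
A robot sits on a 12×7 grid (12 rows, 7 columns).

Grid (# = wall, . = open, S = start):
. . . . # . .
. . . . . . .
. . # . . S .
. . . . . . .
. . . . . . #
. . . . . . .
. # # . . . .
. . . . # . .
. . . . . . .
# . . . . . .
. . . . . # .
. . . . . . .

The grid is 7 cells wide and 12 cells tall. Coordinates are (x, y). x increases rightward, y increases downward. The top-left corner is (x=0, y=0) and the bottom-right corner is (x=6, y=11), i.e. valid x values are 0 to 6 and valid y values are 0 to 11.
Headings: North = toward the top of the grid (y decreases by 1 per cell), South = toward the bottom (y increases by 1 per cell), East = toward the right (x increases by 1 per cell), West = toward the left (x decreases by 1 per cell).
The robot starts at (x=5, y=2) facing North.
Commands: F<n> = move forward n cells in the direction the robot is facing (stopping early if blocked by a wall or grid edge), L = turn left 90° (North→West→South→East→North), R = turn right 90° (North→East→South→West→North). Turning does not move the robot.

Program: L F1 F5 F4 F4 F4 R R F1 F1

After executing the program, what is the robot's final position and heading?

Start: (x=5, y=2), facing North
  L: turn left, now facing West
  F1: move forward 1, now at (x=4, y=2)
  F5: move forward 1/5 (blocked), now at (x=3, y=2)
  [×3]F4: move forward 0/4 (blocked), now at (x=3, y=2)
  R: turn right, now facing North
  R: turn right, now facing East
  F1: move forward 1, now at (x=4, y=2)
  F1: move forward 1, now at (x=5, y=2)
Final: (x=5, y=2), facing East

Answer: Final position: (x=5, y=2), facing East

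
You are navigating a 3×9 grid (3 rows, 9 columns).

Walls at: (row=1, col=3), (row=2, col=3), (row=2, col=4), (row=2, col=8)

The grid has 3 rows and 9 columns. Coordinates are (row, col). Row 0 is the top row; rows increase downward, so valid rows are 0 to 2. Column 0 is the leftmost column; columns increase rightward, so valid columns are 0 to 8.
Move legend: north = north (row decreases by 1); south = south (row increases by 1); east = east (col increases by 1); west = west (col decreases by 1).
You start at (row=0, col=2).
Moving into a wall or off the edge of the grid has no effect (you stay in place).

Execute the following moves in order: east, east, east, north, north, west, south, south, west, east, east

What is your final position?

Answer: Final position: (row=1, col=6)

Derivation:
Start: (row=0, col=2)
  east (east): (row=0, col=2) -> (row=0, col=3)
  east (east): (row=0, col=3) -> (row=0, col=4)
  east (east): (row=0, col=4) -> (row=0, col=5)
  north (north): blocked, stay at (row=0, col=5)
  north (north): blocked, stay at (row=0, col=5)
  west (west): (row=0, col=5) -> (row=0, col=4)
  south (south): (row=0, col=4) -> (row=1, col=4)
  south (south): blocked, stay at (row=1, col=4)
  west (west): blocked, stay at (row=1, col=4)
  east (east): (row=1, col=4) -> (row=1, col=5)
  east (east): (row=1, col=5) -> (row=1, col=6)
Final: (row=1, col=6)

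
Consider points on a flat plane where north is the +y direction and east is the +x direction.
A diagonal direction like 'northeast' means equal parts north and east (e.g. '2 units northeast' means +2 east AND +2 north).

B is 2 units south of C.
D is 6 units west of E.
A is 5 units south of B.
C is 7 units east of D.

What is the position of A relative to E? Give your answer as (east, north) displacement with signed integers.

Answer: A is at (east=1, north=-7) relative to E.

Derivation:
Place E at the origin (east=0, north=0).
  D is 6 units west of E: delta (east=-6, north=+0); D at (east=-6, north=0).
  C is 7 units east of D: delta (east=+7, north=+0); C at (east=1, north=0).
  B is 2 units south of C: delta (east=+0, north=-2); B at (east=1, north=-2).
  A is 5 units south of B: delta (east=+0, north=-5); A at (east=1, north=-7).
Therefore A relative to E: (east=1, north=-7).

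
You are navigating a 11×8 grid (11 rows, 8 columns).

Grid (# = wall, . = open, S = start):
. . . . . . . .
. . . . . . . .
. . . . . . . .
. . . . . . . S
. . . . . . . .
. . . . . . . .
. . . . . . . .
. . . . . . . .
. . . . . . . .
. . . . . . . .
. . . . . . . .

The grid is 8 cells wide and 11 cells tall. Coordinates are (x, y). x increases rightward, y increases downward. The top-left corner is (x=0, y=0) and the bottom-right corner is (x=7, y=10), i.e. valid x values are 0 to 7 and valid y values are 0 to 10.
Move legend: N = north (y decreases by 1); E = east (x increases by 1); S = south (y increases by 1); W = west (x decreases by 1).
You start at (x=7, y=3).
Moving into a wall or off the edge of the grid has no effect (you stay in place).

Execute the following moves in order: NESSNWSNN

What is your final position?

Answer: Final position: (x=6, y=2)

Derivation:
Start: (x=7, y=3)
  N (north): (x=7, y=3) -> (x=7, y=2)
  E (east): blocked, stay at (x=7, y=2)
  S (south): (x=7, y=2) -> (x=7, y=3)
  S (south): (x=7, y=3) -> (x=7, y=4)
  N (north): (x=7, y=4) -> (x=7, y=3)
  W (west): (x=7, y=3) -> (x=6, y=3)
  S (south): (x=6, y=3) -> (x=6, y=4)
  N (north): (x=6, y=4) -> (x=6, y=3)
  N (north): (x=6, y=3) -> (x=6, y=2)
Final: (x=6, y=2)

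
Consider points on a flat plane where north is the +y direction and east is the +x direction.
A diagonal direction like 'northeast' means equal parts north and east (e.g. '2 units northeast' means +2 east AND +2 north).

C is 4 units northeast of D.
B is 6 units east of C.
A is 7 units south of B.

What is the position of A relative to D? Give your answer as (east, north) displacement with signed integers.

Answer: A is at (east=10, north=-3) relative to D.

Derivation:
Place D at the origin (east=0, north=0).
  C is 4 units northeast of D: delta (east=+4, north=+4); C at (east=4, north=4).
  B is 6 units east of C: delta (east=+6, north=+0); B at (east=10, north=4).
  A is 7 units south of B: delta (east=+0, north=-7); A at (east=10, north=-3).
Therefore A relative to D: (east=10, north=-3).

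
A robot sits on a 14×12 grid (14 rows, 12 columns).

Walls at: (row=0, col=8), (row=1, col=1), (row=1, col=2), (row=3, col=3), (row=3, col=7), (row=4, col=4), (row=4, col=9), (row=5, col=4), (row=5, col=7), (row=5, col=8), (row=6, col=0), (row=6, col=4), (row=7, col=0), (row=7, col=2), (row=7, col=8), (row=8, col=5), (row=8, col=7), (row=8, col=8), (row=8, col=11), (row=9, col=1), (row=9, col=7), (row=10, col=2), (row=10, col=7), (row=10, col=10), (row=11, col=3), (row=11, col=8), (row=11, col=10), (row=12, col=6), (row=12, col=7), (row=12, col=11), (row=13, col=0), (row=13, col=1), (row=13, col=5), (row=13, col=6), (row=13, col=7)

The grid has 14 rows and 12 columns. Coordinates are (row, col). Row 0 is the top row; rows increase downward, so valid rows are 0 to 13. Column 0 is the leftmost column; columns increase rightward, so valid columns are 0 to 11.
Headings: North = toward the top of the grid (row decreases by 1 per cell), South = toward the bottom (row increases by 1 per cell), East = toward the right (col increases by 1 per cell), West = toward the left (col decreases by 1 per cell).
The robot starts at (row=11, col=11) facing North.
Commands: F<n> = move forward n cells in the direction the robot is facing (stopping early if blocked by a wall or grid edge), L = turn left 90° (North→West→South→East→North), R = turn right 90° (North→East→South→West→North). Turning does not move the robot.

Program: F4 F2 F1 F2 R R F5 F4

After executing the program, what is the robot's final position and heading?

Answer: Final position: (row=11, col=11), facing South

Derivation:
Start: (row=11, col=11), facing North
  F4: move forward 2/4 (blocked), now at (row=9, col=11)
  F2: move forward 0/2 (blocked), now at (row=9, col=11)
  F1: move forward 0/1 (blocked), now at (row=9, col=11)
  F2: move forward 0/2 (blocked), now at (row=9, col=11)
  R: turn right, now facing East
  R: turn right, now facing South
  F5: move forward 2/5 (blocked), now at (row=11, col=11)
  F4: move forward 0/4 (blocked), now at (row=11, col=11)
Final: (row=11, col=11), facing South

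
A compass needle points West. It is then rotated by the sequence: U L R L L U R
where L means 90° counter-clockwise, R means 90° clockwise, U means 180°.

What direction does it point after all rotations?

Start: West
  U (U-turn (180°)) -> East
  L (left (90° counter-clockwise)) -> North
  R (right (90° clockwise)) -> East
  L (left (90° counter-clockwise)) -> North
  L (left (90° counter-clockwise)) -> West
  U (U-turn (180°)) -> East
  R (right (90° clockwise)) -> South
Final: South

Answer: Final heading: South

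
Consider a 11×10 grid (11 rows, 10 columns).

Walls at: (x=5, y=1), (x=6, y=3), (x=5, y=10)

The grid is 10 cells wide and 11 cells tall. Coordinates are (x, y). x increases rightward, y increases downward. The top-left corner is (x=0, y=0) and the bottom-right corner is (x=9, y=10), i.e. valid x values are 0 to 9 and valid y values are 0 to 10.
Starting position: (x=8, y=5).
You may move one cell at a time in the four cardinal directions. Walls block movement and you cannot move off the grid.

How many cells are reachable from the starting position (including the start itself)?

Answer: Reachable cells: 107

Derivation:
BFS flood-fill from (x=8, y=5):
  Distance 0: (x=8, y=5)
  Distance 1: (x=8, y=4), (x=7, y=5), (x=9, y=5), (x=8, y=6)
  Distance 2: (x=8, y=3), (x=7, y=4), (x=9, y=4), (x=6, y=5), (x=7, y=6), (x=9, y=6), (x=8, y=7)
  Distance 3: (x=8, y=2), (x=7, y=3), (x=9, y=3), (x=6, y=4), (x=5, y=5), (x=6, y=6), (x=7, y=7), (x=9, y=7), (x=8, y=8)
  Distance 4: (x=8, y=1), (x=7, y=2), (x=9, y=2), (x=5, y=4), (x=4, y=5), (x=5, y=6), (x=6, y=7), (x=7, y=8), (x=9, y=8), (x=8, y=9)
  Distance 5: (x=8, y=0), (x=7, y=1), (x=9, y=1), (x=6, y=2), (x=5, y=3), (x=4, y=4), (x=3, y=5), (x=4, y=6), (x=5, y=7), (x=6, y=8), (x=7, y=9), (x=9, y=9), (x=8, y=10)
  Distance 6: (x=7, y=0), (x=9, y=0), (x=6, y=1), (x=5, y=2), (x=4, y=3), (x=3, y=4), (x=2, y=5), (x=3, y=6), (x=4, y=7), (x=5, y=8), (x=6, y=9), (x=7, y=10), (x=9, y=10)
  Distance 7: (x=6, y=0), (x=4, y=2), (x=3, y=3), (x=2, y=4), (x=1, y=5), (x=2, y=6), (x=3, y=7), (x=4, y=8), (x=5, y=9), (x=6, y=10)
  Distance 8: (x=5, y=0), (x=4, y=1), (x=3, y=2), (x=2, y=3), (x=1, y=4), (x=0, y=5), (x=1, y=6), (x=2, y=7), (x=3, y=8), (x=4, y=9)
  Distance 9: (x=4, y=0), (x=3, y=1), (x=2, y=2), (x=1, y=3), (x=0, y=4), (x=0, y=6), (x=1, y=7), (x=2, y=8), (x=3, y=9), (x=4, y=10)
  Distance 10: (x=3, y=0), (x=2, y=1), (x=1, y=2), (x=0, y=3), (x=0, y=7), (x=1, y=8), (x=2, y=9), (x=3, y=10)
  Distance 11: (x=2, y=0), (x=1, y=1), (x=0, y=2), (x=0, y=8), (x=1, y=9), (x=2, y=10)
  Distance 12: (x=1, y=0), (x=0, y=1), (x=0, y=9), (x=1, y=10)
  Distance 13: (x=0, y=0), (x=0, y=10)
Total reachable: 107 (grid has 107 open cells total)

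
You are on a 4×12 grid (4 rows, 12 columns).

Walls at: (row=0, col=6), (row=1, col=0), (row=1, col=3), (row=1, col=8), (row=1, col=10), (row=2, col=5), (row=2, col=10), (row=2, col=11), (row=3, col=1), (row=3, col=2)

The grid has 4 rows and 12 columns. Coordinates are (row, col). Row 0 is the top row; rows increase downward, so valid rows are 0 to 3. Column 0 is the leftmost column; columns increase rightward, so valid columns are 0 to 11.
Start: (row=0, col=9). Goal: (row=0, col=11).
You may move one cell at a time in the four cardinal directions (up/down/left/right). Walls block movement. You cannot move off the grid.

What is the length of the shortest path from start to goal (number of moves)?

BFS from (row=0, col=9) until reaching (row=0, col=11):
  Distance 0: (row=0, col=9)
  Distance 1: (row=0, col=8), (row=0, col=10), (row=1, col=9)
  Distance 2: (row=0, col=7), (row=0, col=11), (row=2, col=9)  <- goal reached here
One shortest path (2 moves): (row=0, col=9) -> (row=0, col=10) -> (row=0, col=11)

Answer: Shortest path length: 2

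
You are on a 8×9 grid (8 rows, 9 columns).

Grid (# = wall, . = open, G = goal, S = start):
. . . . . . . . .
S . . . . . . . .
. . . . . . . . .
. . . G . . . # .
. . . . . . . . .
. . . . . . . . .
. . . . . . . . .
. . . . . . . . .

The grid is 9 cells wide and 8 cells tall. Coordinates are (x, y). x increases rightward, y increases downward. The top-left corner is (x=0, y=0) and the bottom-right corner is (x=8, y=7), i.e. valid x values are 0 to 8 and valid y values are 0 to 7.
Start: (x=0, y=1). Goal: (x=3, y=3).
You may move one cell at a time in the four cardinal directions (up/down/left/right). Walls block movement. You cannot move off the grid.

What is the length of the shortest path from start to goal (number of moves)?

Answer: Shortest path length: 5

Derivation:
BFS from (x=0, y=1) until reaching (x=3, y=3):
  Distance 0: (x=0, y=1)
  Distance 1: (x=0, y=0), (x=1, y=1), (x=0, y=2)
  Distance 2: (x=1, y=0), (x=2, y=1), (x=1, y=2), (x=0, y=3)
  Distance 3: (x=2, y=0), (x=3, y=1), (x=2, y=2), (x=1, y=3), (x=0, y=4)
  Distance 4: (x=3, y=0), (x=4, y=1), (x=3, y=2), (x=2, y=3), (x=1, y=4), (x=0, y=5)
  Distance 5: (x=4, y=0), (x=5, y=1), (x=4, y=2), (x=3, y=3), (x=2, y=4), (x=1, y=5), (x=0, y=6)  <- goal reached here
One shortest path (5 moves): (x=0, y=1) -> (x=1, y=1) -> (x=2, y=1) -> (x=3, y=1) -> (x=3, y=2) -> (x=3, y=3)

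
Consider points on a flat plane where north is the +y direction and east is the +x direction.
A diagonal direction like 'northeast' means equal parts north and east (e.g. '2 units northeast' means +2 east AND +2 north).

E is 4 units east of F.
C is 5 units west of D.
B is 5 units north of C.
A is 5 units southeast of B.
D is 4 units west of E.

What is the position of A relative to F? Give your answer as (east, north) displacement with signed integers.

Place F at the origin (east=0, north=0).
  E is 4 units east of F: delta (east=+4, north=+0); E at (east=4, north=0).
  D is 4 units west of E: delta (east=-4, north=+0); D at (east=0, north=0).
  C is 5 units west of D: delta (east=-5, north=+0); C at (east=-5, north=0).
  B is 5 units north of C: delta (east=+0, north=+5); B at (east=-5, north=5).
  A is 5 units southeast of B: delta (east=+5, north=-5); A at (east=0, north=0).
Therefore A relative to F: (east=0, north=0).

Answer: A is at (east=0, north=0) relative to F.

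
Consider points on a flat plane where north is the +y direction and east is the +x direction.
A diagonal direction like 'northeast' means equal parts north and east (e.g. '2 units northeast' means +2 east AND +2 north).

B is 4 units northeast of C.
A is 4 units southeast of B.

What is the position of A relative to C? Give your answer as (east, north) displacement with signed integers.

Place C at the origin (east=0, north=0).
  B is 4 units northeast of C: delta (east=+4, north=+4); B at (east=4, north=4).
  A is 4 units southeast of B: delta (east=+4, north=-4); A at (east=8, north=0).
Therefore A relative to C: (east=8, north=0).

Answer: A is at (east=8, north=0) relative to C.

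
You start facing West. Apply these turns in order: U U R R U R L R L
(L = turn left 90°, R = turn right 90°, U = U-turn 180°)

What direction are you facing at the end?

Start: West
  U (U-turn (180°)) -> East
  U (U-turn (180°)) -> West
  R (right (90° clockwise)) -> North
  R (right (90° clockwise)) -> East
  U (U-turn (180°)) -> West
  R (right (90° clockwise)) -> North
  L (left (90° counter-clockwise)) -> West
  R (right (90° clockwise)) -> North
  L (left (90° counter-clockwise)) -> West
Final: West

Answer: Final heading: West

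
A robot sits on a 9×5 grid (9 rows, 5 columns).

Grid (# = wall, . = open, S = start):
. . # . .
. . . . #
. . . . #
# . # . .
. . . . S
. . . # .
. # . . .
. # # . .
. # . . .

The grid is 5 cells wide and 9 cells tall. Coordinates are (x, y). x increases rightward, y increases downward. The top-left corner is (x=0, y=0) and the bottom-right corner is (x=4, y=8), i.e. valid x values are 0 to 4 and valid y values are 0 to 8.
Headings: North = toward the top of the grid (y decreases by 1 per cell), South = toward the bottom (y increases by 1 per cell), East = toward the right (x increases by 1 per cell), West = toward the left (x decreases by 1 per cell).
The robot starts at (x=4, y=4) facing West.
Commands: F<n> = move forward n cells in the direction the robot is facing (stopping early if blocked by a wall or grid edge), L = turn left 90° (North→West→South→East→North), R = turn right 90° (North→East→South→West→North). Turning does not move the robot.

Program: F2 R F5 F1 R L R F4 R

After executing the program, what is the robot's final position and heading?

Answer: Final position: (x=4, y=4), facing South

Derivation:
Start: (x=4, y=4), facing West
  F2: move forward 2, now at (x=2, y=4)
  R: turn right, now facing North
  F5: move forward 0/5 (blocked), now at (x=2, y=4)
  F1: move forward 0/1 (blocked), now at (x=2, y=4)
  R: turn right, now facing East
  L: turn left, now facing North
  R: turn right, now facing East
  F4: move forward 2/4 (blocked), now at (x=4, y=4)
  R: turn right, now facing South
Final: (x=4, y=4), facing South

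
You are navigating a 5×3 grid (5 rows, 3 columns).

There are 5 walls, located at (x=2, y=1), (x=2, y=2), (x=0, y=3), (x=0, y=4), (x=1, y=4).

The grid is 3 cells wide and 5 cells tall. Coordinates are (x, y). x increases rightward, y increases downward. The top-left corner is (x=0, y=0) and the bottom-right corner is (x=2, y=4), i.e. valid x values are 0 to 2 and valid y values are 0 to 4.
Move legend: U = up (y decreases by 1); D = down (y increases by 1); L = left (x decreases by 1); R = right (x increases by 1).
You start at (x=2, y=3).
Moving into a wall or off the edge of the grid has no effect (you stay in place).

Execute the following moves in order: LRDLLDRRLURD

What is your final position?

Start: (x=2, y=3)
  L (left): (x=2, y=3) -> (x=1, y=3)
  R (right): (x=1, y=3) -> (x=2, y=3)
  D (down): (x=2, y=3) -> (x=2, y=4)
  L (left): blocked, stay at (x=2, y=4)
  L (left): blocked, stay at (x=2, y=4)
  D (down): blocked, stay at (x=2, y=4)
  R (right): blocked, stay at (x=2, y=4)
  R (right): blocked, stay at (x=2, y=4)
  L (left): blocked, stay at (x=2, y=4)
  U (up): (x=2, y=4) -> (x=2, y=3)
  R (right): blocked, stay at (x=2, y=3)
  D (down): (x=2, y=3) -> (x=2, y=4)
Final: (x=2, y=4)

Answer: Final position: (x=2, y=4)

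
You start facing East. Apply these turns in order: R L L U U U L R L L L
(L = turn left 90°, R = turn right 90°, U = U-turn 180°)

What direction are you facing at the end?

Start: East
  R (right (90° clockwise)) -> South
  L (left (90° counter-clockwise)) -> East
  L (left (90° counter-clockwise)) -> North
  U (U-turn (180°)) -> South
  U (U-turn (180°)) -> North
  U (U-turn (180°)) -> South
  L (left (90° counter-clockwise)) -> East
  R (right (90° clockwise)) -> South
  L (left (90° counter-clockwise)) -> East
  L (left (90° counter-clockwise)) -> North
  L (left (90° counter-clockwise)) -> West
Final: West

Answer: Final heading: West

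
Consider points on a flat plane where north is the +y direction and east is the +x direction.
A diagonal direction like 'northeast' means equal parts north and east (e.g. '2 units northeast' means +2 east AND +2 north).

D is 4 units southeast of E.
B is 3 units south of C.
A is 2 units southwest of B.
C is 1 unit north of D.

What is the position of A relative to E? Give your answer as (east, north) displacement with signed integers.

Place E at the origin (east=0, north=0).
  D is 4 units southeast of E: delta (east=+4, north=-4); D at (east=4, north=-4).
  C is 1 unit north of D: delta (east=+0, north=+1); C at (east=4, north=-3).
  B is 3 units south of C: delta (east=+0, north=-3); B at (east=4, north=-6).
  A is 2 units southwest of B: delta (east=-2, north=-2); A at (east=2, north=-8).
Therefore A relative to E: (east=2, north=-8).

Answer: A is at (east=2, north=-8) relative to E.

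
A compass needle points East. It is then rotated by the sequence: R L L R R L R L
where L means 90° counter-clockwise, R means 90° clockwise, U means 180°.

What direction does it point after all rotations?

Answer: Final heading: East

Derivation:
Start: East
  R (right (90° clockwise)) -> South
  L (left (90° counter-clockwise)) -> East
  L (left (90° counter-clockwise)) -> North
  R (right (90° clockwise)) -> East
  R (right (90° clockwise)) -> South
  L (left (90° counter-clockwise)) -> East
  R (right (90° clockwise)) -> South
  L (left (90° counter-clockwise)) -> East
Final: East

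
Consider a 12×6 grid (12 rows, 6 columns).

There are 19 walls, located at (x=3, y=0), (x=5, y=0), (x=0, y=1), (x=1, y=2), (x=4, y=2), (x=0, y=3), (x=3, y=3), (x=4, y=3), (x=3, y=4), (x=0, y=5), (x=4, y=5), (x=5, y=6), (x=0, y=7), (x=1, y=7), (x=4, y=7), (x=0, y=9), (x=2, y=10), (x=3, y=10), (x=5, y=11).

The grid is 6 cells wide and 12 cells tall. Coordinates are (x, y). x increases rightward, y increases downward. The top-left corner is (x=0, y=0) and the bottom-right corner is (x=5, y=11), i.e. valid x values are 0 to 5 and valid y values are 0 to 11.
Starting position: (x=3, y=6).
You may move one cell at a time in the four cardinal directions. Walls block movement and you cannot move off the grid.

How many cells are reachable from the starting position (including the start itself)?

BFS flood-fill from (x=3, y=6):
  Distance 0: (x=3, y=6)
  Distance 1: (x=3, y=5), (x=2, y=6), (x=4, y=6), (x=3, y=7)
  Distance 2: (x=2, y=5), (x=1, y=6), (x=2, y=7), (x=3, y=8)
  Distance 3: (x=2, y=4), (x=1, y=5), (x=0, y=6), (x=2, y=8), (x=4, y=8), (x=3, y=9)
  Distance 4: (x=2, y=3), (x=1, y=4), (x=1, y=8), (x=5, y=8), (x=2, y=9), (x=4, y=9)
  Distance 5: (x=2, y=2), (x=1, y=3), (x=0, y=4), (x=5, y=7), (x=0, y=8), (x=1, y=9), (x=5, y=9), (x=4, y=10)
  Distance 6: (x=2, y=1), (x=3, y=2), (x=1, y=10), (x=5, y=10), (x=4, y=11)
  Distance 7: (x=2, y=0), (x=1, y=1), (x=3, y=1), (x=0, y=10), (x=1, y=11), (x=3, y=11)
  Distance 8: (x=1, y=0), (x=4, y=1), (x=0, y=11), (x=2, y=11)
  Distance 9: (x=0, y=0), (x=4, y=0), (x=5, y=1)
  Distance 10: (x=5, y=2)
  Distance 11: (x=5, y=3)
  Distance 12: (x=5, y=4)
  Distance 13: (x=4, y=4), (x=5, y=5)
Total reachable: 52 (grid has 53 open cells total)

Answer: Reachable cells: 52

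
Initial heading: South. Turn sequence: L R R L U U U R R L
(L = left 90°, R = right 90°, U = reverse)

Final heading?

Answer: Final heading: East

Derivation:
Start: South
  L (left (90° counter-clockwise)) -> East
  R (right (90° clockwise)) -> South
  R (right (90° clockwise)) -> West
  L (left (90° counter-clockwise)) -> South
  U (U-turn (180°)) -> North
  U (U-turn (180°)) -> South
  U (U-turn (180°)) -> North
  R (right (90° clockwise)) -> East
  R (right (90° clockwise)) -> South
  L (left (90° counter-clockwise)) -> East
Final: East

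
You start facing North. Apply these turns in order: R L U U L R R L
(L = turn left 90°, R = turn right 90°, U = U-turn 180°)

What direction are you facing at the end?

Start: North
  R (right (90° clockwise)) -> East
  L (left (90° counter-clockwise)) -> North
  U (U-turn (180°)) -> South
  U (U-turn (180°)) -> North
  L (left (90° counter-clockwise)) -> West
  R (right (90° clockwise)) -> North
  R (right (90° clockwise)) -> East
  L (left (90° counter-clockwise)) -> North
Final: North

Answer: Final heading: North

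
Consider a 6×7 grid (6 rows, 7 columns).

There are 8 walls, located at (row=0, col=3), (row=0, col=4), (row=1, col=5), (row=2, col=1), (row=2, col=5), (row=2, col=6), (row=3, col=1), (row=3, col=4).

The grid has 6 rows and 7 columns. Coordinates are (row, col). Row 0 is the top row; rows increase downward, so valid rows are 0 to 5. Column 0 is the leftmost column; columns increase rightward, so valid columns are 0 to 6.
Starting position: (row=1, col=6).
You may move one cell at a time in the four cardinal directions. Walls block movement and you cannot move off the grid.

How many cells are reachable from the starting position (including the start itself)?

Answer: Reachable cells: 3

Derivation:
BFS flood-fill from (row=1, col=6):
  Distance 0: (row=1, col=6)
  Distance 1: (row=0, col=6)
  Distance 2: (row=0, col=5)
Total reachable: 3 (grid has 34 open cells total)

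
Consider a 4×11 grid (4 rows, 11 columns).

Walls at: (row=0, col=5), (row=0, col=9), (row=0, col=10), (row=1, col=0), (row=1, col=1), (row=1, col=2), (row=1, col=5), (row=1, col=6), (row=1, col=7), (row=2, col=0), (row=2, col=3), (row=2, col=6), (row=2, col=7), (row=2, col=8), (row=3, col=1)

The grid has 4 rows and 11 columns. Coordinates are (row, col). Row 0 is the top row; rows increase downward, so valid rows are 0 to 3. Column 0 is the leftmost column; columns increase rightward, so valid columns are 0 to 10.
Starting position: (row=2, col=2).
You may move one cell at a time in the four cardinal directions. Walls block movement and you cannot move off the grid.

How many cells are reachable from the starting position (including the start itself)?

BFS flood-fill from (row=2, col=2):
  Distance 0: (row=2, col=2)
  Distance 1: (row=2, col=1), (row=3, col=2)
  Distance 2: (row=3, col=3)
  Distance 3: (row=3, col=4)
  Distance 4: (row=2, col=4), (row=3, col=5)
  Distance 5: (row=1, col=4), (row=2, col=5), (row=3, col=6)
  Distance 6: (row=0, col=4), (row=1, col=3), (row=3, col=7)
  Distance 7: (row=0, col=3), (row=3, col=8)
  Distance 8: (row=0, col=2), (row=3, col=9)
  Distance 9: (row=0, col=1), (row=2, col=9), (row=3, col=10)
  Distance 10: (row=0, col=0), (row=1, col=9), (row=2, col=10)
  Distance 11: (row=1, col=8), (row=1, col=10)
  Distance 12: (row=0, col=8)
  Distance 13: (row=0, col=7)
  Distance 14: (row=0, col=6)
Total reachable: 28 (grid has 29 open cells total)

Answer: Reachable cells: 28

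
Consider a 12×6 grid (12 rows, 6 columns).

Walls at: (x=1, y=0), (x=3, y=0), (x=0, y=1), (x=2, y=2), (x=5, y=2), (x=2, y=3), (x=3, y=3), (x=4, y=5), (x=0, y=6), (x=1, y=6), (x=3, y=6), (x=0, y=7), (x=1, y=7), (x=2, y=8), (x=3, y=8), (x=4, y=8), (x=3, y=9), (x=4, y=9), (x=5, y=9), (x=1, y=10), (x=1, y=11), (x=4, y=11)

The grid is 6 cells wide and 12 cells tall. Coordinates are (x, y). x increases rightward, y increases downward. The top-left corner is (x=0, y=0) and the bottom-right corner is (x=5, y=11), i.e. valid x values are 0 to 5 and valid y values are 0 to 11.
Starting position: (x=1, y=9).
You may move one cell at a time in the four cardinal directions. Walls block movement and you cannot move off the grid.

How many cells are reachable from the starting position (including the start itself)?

BFS flood-fill from (x=1, y=9):
  Distance 0: (x=1, y=9)
  Distance 1: (x=1, y=8), (x=0, y=9), (x=2, y=9)
  Distance 2: (x=0, y=8), (x=0, y=10), (x=2, y=10)
  Distance 3: (x=3, y=10), (x=0, y=11), (x=2, y=11)
  Distance 4: (x=4, y=10), (x=3, y=11)
  Distance 5: (x=5, y=10)
  Distance 6: (x=5, y=11)
Total reachable: 14 (grid has 50 open cells total)

Answer: Reachable cells: 14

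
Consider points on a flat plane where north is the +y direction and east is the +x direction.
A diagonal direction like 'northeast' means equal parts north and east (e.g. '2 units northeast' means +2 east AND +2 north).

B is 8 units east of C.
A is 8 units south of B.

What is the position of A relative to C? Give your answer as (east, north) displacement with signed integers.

Answer: A is at (east=8, north=-8) relative to C.

Derivation:
Place C at the origin (east=0, north=0).
  B is 8 units east of C: delta (east=+8, north=+0); B at (east=8, north=0).
  A is 8 units south of B: delta (east=+0, north=-8); A at (east=8, north=-8).
Therefore A relative to C: (east=8, north=-8).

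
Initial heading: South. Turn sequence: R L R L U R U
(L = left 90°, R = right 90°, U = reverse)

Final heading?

Answer: Final heading: West

Derivation:
Start: South
  R (right (90° clockwise)) -> West
  L (left (90° counter-clockwise)) -> South
  R (right (90° clockwise)) -> West
  L (left (90° counter-clockwise)) -> South
  U (U-turn (180°)) -> North
  R (right (90° clockwise)) -> East
  U (U-turn (180°)) -> West
Final: West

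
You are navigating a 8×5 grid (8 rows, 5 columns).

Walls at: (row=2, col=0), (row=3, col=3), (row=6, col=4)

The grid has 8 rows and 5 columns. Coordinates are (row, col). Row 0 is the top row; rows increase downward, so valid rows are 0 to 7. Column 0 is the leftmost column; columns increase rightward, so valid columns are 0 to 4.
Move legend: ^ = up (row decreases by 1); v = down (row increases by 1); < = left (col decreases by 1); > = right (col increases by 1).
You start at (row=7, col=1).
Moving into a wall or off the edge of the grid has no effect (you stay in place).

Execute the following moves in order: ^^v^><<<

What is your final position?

Answer: Final position: (row=5, col=0)

Derivation:
Start: (row=7, col=1)
  ^ (up): (row=7, col=1) -> (row=6, col=1)
  ^ (up): (row=6, col=1) -> (row=5, col=1)
  v (down): (row=5, col=1) -> (row=6, col=1)
  ^ (up): (row=6, col=1) -> (row=5, col=1)
  > (right): (row=5, col=1) -> (row=5, col=2)
  < (left): (row=5, col=2) -> (row=5, col=1)
  < (left): (row=5, col=1) -> (row=5, col=0)
  < (left): blocked, stay at (row=5, col=0)
Final: (row=5, col=0)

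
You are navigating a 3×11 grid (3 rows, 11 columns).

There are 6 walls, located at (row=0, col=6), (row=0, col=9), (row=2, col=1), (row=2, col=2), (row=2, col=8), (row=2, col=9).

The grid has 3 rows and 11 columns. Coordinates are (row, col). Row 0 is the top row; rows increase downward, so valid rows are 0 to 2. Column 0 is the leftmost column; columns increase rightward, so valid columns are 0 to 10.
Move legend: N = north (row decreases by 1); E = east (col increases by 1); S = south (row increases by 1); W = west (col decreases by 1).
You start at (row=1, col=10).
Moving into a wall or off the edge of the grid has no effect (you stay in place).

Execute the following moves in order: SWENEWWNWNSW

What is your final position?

Start: (row=1, col=10)
  S (south): (row=1, col=10) -> (row=2, col=10)
  W (west): blocked, stay at (row=2, col=10)
  E (east): blocked, stay at (row=2, col=10)
  N (north): (row=2, col=10) -> (row=1, col=10)
  E (east): blocked, stay at (row=1, col=10)
  W (west): (row=1, col=10) -> (row=1, col=9)
  W (west): (row=1, col=9) -> (row=1, col=8)
  N (north): (row=1, col=8) -> (row=0, col=8)
  W (west): (row=0, col=8) -> (row=0, col=7)
  N (north): blocked, stay at (row=0, col=7)
  S (south): (row=0, col=7) -> (row=1, col=7)
  W (west): (row=1, col=7) -> (row=1, col=6)
Final: (row=1, col=6)

Answer: Final position: (row=1, col=6)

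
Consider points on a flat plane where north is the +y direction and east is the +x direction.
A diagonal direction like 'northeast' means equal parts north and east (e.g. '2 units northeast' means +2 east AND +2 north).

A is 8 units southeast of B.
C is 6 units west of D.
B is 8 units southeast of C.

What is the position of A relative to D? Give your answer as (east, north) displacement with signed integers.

Place D at the origin (east=0, north=0).
  C is 6 units west of D: delta (east=-6, north=+0); C at (east=-6, north=0).
  B is 8 units southeast of C: delta (east=+8, north=-8); B at (east=2, north=-8).
  A is 8 units southeast of B: delta (east=+8, north=-8); A at (east=10, north=-16).
Therefore A relative to D: (east=10, north=-16).

Answer: A is at (east=10, north=-16) relative to D.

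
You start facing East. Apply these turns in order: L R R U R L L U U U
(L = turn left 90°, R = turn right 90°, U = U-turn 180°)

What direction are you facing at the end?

Start: East
  L (left (90° counter-clockwise)) -> North
  R (right (90° clockwise)) -> East
  R (right (90° clockwise)) -> South
  U (U-turn (180°)) -> North
  R (right (90° clockwise)) -> East
  L (left (90° counter-clockwise)) -> North
  L (left (90° counter-clockwise)) -> West
  U (U-turn (180°)) -> East
  U (U-turn (180°)) -> West
  U (U-turn (180°)) -> East
Final: East

Answer: Final heading: East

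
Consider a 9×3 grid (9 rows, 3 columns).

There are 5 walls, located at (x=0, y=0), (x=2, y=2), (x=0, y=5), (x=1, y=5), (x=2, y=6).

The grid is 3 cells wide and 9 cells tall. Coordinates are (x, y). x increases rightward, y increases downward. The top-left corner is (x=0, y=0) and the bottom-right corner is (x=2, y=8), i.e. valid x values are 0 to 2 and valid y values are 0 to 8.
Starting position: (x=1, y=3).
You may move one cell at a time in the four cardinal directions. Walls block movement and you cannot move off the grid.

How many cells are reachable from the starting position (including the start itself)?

BFS flood-fill from (x=1, y=3):
  Distance 0: (x=1, y=3)
  Distance 1: (x=1, y=2), (x=0, y=3), (x=2, y=3), (x=1, y=4)
  Distance 2: (x=1, y=1), (x=0, y=2), (x=0, y=4), (x=2, y=4)
  Distance 3: (x=1, y=0), (x=0, y=1), (x=2, y=1), (x=2, y=5)
  Distance 4: (x=2, y=0)
Total reachable: 14 (grid has 22 open cells total)

Answer: Reachable cells: 14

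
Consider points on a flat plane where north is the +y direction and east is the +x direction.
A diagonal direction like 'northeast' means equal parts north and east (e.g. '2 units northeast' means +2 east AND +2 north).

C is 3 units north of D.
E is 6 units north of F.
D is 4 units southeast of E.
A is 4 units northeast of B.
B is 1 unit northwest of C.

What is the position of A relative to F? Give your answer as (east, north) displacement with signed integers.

Answer: A is at (east=7, north=10) relative to F.

Derivation:
Place F at the origin (east=0, north=0).
  E is 6 units north of F: delta (east=+0, north=+6); E at (east=0, north=6).
  D is 4 units southeast of E: delta (east=+4, north=-4); D at (east=4, north=2).
  C is 3 units north of D: delta (east=+0, north=+3); C at (east=4, north=5).
  B is 1 unit northwest of C: delta (east=-1, north=+1); B at (east=3, north=6).
  A is 4 units northeast of B: delta (east=+4, north=+4); A at (east=7, north=10).
Therefore A relative to F: (east=7, north=10).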